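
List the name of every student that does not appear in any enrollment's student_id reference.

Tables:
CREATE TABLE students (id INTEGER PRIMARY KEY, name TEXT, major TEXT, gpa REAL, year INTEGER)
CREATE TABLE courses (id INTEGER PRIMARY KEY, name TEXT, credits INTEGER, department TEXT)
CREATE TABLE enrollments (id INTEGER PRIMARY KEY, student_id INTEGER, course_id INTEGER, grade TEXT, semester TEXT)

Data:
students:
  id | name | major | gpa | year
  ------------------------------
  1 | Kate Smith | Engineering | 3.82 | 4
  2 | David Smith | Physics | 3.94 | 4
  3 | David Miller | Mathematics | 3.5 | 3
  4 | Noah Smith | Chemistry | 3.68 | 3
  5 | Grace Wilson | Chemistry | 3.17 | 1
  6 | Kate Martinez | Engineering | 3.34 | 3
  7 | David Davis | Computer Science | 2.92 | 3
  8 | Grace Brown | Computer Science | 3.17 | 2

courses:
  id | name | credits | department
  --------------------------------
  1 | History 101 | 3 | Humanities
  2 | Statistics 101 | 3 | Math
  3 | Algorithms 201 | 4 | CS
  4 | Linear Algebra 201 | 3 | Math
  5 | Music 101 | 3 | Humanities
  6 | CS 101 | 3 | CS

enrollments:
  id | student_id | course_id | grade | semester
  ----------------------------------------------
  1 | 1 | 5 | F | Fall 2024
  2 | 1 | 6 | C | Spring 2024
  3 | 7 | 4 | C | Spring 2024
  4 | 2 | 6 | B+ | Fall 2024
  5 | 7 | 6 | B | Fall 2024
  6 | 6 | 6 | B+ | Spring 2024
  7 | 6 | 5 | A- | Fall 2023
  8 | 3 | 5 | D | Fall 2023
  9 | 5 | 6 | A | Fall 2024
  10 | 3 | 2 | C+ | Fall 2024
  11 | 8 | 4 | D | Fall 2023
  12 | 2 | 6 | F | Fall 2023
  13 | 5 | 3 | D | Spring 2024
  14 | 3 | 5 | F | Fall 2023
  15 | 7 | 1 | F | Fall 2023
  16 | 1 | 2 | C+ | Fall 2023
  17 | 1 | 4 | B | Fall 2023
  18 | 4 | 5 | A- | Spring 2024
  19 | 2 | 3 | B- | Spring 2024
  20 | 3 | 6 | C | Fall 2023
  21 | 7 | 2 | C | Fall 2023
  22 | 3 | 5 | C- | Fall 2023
SELECT p.name FROM students p LEFT JOIN enrollments c ON c.student_id = p.id WHERE c.id IS NULL

Execution result:
(no rows)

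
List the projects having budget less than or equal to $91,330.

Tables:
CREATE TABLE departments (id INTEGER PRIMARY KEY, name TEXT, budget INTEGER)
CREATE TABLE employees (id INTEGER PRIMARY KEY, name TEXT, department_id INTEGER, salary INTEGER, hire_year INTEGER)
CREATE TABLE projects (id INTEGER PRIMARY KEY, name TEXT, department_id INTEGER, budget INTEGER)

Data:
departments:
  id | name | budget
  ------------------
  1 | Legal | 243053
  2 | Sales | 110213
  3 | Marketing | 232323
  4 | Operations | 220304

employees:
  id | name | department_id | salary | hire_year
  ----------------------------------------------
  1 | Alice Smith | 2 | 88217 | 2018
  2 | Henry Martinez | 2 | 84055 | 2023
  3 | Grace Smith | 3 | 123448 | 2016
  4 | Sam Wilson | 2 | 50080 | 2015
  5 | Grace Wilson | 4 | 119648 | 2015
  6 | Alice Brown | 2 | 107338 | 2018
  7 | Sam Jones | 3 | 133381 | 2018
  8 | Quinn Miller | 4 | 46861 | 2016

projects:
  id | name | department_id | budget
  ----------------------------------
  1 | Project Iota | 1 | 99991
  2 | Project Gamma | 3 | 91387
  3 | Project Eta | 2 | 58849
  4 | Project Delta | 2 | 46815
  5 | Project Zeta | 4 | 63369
SELECT name, budget FROM projects WHERE budget <= 91330

Execution result:
name | budget
Project Eta | 58849
Project Delta | 46815
Project Zeta | 63369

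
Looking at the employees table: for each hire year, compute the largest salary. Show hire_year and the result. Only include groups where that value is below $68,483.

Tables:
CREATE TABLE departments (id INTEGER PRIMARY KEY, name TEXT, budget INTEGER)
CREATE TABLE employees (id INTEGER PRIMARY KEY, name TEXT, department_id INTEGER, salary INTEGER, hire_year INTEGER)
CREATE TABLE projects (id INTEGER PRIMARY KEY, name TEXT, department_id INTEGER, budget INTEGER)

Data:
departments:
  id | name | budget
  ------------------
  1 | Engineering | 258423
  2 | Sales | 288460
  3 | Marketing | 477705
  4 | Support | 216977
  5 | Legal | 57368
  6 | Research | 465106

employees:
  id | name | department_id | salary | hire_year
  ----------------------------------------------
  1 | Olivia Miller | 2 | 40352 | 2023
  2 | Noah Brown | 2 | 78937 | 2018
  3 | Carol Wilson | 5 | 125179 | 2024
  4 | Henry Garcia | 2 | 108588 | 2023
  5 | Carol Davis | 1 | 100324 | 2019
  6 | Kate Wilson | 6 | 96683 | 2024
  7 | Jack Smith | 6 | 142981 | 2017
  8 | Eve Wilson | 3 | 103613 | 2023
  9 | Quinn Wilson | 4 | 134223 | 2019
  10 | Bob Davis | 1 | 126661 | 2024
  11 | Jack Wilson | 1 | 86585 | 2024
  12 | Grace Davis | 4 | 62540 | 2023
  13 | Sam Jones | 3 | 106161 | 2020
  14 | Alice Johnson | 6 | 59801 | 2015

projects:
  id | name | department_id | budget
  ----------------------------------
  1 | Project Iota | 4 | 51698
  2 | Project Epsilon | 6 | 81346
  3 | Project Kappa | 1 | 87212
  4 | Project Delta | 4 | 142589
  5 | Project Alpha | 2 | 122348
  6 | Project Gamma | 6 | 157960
SELECT hire_year, MAX(salary) AS max_salary FROM employees GROUP BY hire_year HAVING MAX(salary) < 68483

Execution result:
hire_year | max_salary
2015 | 59801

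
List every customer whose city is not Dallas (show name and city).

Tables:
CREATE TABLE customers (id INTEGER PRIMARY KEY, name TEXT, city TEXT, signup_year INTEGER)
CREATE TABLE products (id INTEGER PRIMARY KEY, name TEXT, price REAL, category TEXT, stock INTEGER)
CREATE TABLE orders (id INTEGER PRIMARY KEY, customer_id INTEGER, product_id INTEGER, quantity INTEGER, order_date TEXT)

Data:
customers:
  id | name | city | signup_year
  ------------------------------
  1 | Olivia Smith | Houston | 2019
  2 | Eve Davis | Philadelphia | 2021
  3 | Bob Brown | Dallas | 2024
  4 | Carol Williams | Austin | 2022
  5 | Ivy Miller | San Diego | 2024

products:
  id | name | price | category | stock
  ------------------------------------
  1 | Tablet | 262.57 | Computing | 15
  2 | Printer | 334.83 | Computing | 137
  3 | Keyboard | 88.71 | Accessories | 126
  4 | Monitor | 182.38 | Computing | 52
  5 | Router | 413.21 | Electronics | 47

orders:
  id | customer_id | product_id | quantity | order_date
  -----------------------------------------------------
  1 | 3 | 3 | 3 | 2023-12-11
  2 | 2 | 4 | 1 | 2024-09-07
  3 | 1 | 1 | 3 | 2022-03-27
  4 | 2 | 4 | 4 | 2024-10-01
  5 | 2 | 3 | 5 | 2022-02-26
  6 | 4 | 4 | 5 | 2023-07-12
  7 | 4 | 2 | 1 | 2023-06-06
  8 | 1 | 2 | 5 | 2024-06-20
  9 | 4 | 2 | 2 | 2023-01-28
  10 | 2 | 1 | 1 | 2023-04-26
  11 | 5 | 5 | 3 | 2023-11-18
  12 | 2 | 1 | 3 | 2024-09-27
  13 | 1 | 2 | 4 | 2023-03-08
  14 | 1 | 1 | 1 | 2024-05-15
SELECT name, city FROM customers WHERE city <> 'Dallas'

Execution result:
name | city
Olivia Smith | Houston
Eve Davis | Philadelphia
Carol Williams | Austin
Ivy Miller | San Diego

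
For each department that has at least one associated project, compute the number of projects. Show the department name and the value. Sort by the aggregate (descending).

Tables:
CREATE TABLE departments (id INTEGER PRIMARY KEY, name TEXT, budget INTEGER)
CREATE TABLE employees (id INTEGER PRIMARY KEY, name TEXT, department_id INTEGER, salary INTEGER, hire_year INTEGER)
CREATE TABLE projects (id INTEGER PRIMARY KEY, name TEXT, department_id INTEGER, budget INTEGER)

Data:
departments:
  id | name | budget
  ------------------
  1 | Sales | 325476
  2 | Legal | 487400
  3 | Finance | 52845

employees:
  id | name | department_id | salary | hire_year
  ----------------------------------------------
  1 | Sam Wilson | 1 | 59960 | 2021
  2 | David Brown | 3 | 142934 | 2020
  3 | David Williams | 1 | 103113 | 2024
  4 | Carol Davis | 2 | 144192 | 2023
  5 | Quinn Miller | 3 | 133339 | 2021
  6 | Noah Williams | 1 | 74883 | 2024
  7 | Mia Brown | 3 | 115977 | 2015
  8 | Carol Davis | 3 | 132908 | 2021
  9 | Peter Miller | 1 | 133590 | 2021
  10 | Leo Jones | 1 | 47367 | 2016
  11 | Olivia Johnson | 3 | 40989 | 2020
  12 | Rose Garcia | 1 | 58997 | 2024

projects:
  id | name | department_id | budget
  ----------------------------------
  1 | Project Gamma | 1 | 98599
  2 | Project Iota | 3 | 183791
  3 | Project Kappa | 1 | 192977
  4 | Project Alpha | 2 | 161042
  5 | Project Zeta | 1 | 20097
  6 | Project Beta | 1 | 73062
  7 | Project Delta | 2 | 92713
SELECT p.name, COUNT(*) AS n FROM projects c JOIN departments p ON c.department_id = p.id GROUP BY p.id, p.name ORDER BY n DESC

Execution result:
name | n
Sales | 4
Legal | 2
Finance | 1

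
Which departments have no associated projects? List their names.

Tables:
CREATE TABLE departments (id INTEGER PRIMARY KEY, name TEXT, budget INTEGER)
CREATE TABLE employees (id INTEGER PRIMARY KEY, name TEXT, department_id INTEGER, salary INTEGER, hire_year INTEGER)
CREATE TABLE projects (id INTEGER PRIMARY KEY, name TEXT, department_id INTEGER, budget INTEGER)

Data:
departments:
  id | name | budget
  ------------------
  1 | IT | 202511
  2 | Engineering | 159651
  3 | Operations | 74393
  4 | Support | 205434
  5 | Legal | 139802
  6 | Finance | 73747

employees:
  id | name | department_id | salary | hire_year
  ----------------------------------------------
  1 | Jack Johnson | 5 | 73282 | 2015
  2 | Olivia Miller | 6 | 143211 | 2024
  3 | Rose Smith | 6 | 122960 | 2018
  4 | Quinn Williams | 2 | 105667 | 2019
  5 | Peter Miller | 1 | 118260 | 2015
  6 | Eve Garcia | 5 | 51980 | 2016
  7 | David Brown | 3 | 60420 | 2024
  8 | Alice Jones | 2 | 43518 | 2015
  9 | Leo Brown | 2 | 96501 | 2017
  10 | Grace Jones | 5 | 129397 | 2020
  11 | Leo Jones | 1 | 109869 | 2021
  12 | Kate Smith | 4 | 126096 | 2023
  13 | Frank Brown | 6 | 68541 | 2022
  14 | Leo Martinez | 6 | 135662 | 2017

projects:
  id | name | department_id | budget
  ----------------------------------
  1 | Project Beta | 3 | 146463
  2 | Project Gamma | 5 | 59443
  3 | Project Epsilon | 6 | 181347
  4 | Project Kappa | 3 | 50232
SELECT p.name FROM departments p LEFT JOIN projects c ON c.department_id = p.id WHERE c.id IS NULL

Execution result:
name
IT
Engineering
Support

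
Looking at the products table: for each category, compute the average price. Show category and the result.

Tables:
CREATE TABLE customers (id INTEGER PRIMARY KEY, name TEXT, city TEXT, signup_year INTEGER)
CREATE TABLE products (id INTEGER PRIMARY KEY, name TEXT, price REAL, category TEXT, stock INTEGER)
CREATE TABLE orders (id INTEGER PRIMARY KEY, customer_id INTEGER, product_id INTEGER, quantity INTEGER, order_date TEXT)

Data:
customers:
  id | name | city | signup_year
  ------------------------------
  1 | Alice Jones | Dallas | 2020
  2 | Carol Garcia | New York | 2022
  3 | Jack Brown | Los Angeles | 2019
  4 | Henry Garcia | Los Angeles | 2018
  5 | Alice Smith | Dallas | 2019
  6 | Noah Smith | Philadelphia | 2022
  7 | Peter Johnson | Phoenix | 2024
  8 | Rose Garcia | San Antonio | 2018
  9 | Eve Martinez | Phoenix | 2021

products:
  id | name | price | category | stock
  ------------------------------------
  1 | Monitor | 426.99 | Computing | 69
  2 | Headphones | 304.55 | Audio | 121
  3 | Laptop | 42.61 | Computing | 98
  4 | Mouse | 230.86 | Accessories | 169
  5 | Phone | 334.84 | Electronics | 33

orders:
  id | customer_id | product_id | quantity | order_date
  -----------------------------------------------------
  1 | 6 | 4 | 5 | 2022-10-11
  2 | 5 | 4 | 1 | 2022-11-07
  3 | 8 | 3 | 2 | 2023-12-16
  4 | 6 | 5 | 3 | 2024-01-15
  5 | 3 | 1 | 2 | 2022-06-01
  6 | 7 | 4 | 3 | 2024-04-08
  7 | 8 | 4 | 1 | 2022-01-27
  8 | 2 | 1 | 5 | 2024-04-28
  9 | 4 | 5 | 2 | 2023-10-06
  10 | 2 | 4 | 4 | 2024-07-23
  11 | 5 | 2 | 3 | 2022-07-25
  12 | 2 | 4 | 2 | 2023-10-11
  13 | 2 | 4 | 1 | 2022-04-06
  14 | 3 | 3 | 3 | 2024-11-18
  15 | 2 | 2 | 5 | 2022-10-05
SELECT category, AVG(price) AS avg_price FROM products GROUP BY category

Execution result:
category | avg_price
Accessories | 230.86
Audio | 304.55
Computing | 234.80
Electronics | 334.84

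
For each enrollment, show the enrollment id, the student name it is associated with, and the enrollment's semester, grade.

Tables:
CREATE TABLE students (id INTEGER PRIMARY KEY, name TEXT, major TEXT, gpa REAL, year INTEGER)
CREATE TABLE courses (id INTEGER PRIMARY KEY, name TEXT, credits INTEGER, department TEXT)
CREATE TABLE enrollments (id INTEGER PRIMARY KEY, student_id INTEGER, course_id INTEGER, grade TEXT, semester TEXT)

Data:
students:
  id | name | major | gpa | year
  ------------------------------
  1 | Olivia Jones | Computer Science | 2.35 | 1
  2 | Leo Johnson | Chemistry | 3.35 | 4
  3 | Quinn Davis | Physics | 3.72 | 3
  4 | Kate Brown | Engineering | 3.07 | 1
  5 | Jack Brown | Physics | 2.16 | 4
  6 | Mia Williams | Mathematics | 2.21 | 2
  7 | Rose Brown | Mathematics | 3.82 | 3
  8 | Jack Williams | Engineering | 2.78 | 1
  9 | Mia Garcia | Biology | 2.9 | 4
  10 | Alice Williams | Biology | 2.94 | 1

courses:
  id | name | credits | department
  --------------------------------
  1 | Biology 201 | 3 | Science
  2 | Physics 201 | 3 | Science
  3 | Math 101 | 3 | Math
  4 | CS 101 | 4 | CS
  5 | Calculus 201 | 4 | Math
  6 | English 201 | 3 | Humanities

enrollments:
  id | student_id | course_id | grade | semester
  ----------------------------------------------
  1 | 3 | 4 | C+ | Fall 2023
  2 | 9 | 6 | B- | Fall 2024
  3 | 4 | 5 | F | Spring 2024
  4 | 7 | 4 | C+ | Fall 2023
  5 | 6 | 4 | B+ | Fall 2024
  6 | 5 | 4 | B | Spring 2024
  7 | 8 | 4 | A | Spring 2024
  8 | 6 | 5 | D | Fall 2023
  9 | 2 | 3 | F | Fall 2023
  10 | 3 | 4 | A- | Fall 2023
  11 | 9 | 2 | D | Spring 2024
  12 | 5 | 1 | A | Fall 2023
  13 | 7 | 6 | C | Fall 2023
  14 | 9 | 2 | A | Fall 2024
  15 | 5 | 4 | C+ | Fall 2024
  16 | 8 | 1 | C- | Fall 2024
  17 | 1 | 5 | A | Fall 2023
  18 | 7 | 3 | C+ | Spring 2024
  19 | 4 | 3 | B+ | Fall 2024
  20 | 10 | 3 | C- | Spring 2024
SELECT c.id, p.name AS student, c.semester, c.grade FROM enrollments c JOIN students p ON c.student_id = p.id

Execution result:
id | student | semester | grade
1 | Quinn Davis | Fall 2023 | C+
2 | Mia Garcia | Fall 2024 | B-
3 | Kate Brown | Spring 2024 | F
4 | Rose Brown | Fall 2023 | C+
5 | Mia Williams | Fall 2024 | B+
6 | Jack Brown | Spring 2024 | B
7 | Jack Williams | Spring 2024 | A
8 | Mia Williams | Fall 2023 | D
9 | Leo Johnson | Fall 2023 | F
10 | Quinn Davis | Fall 2023 | A-
11 | Mia Garcia | Spring 2024 | D
12 | Jack Brown | Fall 2023 | A
13 | Rose Brown | Fall 2023 | C
14 | Mia Garcia | Fall 2024 | A
15 | Jack Brown | Fall 2024 | C+
16 | Jack Williams | Fall 2024 | C-
17 | Olivia Jones | Fall 2023 | A
18 | Rose Brown | Spring 2024 | C+
19 | Kate Brown | Fall 2024 | B+
20 | Alice Williams | Spring 2024 | C-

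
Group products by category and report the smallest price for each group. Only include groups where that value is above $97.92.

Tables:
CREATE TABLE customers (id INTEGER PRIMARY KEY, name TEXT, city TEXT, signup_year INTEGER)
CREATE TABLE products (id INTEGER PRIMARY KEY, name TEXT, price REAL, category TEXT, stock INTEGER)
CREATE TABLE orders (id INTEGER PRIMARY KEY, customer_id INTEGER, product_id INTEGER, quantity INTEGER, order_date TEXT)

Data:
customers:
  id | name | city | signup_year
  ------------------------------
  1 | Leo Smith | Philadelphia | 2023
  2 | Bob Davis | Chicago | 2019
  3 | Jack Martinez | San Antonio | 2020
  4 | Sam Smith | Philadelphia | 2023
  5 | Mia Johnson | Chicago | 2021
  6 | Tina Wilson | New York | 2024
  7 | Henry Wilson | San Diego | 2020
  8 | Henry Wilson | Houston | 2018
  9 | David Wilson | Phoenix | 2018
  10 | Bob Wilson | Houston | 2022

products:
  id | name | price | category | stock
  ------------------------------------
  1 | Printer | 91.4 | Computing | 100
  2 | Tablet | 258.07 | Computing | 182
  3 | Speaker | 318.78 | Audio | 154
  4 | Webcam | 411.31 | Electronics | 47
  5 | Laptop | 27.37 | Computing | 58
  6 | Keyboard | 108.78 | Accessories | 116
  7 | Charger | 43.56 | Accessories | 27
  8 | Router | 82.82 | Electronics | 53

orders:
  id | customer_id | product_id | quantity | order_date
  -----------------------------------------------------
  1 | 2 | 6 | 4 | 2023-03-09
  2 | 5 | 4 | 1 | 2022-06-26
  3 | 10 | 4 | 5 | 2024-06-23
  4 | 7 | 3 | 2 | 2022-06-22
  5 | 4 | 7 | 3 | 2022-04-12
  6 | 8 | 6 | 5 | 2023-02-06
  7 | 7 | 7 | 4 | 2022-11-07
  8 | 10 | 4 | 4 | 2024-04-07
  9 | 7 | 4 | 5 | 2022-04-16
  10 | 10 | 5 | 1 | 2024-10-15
SELECT category, MIN(price) AS min_price FROM products GROUP BY category HAVING MIN(price) > 97.92

Execution result:
category | min_price
Audio | 318.78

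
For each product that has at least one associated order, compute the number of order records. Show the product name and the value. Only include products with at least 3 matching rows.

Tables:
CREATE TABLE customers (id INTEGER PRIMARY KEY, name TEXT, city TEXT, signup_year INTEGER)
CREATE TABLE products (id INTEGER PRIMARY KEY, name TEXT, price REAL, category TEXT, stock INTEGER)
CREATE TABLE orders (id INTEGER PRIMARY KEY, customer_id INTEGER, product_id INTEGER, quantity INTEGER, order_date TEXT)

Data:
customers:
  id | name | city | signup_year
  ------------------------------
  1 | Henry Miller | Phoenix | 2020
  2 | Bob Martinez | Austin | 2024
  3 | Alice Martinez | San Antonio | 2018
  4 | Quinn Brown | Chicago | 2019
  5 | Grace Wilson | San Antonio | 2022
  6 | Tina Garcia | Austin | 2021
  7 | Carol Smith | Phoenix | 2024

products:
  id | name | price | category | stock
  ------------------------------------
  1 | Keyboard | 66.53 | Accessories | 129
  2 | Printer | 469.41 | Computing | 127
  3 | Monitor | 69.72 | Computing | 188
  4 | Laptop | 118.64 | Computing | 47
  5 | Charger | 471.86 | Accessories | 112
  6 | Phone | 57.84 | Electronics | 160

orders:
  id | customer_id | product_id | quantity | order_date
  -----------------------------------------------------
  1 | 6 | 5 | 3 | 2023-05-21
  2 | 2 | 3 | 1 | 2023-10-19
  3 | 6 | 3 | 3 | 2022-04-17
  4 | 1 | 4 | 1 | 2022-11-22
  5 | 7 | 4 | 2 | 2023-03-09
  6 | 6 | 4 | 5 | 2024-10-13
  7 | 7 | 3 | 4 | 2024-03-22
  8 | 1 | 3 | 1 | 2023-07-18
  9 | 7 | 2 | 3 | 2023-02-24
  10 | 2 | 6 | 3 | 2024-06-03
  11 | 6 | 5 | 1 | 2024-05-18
SELECT p.name, COUNT(*) AS n FROM orders c JOIN products p ON c.product_id = p.id GROUP BY p.id, p.name HAVING COUNT(*) >= 3

Execution result:
name | n
Monitor | 4
Laptop | 3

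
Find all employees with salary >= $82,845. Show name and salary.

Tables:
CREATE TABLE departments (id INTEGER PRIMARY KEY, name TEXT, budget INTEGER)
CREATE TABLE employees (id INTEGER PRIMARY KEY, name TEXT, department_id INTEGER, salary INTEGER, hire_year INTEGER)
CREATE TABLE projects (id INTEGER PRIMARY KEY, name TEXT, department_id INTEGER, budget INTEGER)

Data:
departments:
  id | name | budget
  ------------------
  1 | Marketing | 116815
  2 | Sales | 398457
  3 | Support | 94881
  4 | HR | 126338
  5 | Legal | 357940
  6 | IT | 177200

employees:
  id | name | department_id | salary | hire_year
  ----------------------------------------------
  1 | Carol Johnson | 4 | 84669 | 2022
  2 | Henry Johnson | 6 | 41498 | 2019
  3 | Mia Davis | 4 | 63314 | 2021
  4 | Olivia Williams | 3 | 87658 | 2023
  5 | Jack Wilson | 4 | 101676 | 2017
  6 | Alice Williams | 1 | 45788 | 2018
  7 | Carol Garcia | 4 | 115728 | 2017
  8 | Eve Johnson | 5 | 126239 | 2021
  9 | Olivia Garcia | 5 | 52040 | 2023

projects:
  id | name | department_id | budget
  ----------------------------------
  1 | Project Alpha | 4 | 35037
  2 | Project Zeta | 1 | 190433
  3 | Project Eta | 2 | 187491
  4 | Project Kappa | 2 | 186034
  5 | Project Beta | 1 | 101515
SELECT name, salary FROM employees WHERE salary >= 82845

Execution result:
name | salary
Carol Johnson | 84669
Olivia Williams | 87658
Jack Wilson | 101676
Carol Garcia | 115728
Eve Johnson | 126239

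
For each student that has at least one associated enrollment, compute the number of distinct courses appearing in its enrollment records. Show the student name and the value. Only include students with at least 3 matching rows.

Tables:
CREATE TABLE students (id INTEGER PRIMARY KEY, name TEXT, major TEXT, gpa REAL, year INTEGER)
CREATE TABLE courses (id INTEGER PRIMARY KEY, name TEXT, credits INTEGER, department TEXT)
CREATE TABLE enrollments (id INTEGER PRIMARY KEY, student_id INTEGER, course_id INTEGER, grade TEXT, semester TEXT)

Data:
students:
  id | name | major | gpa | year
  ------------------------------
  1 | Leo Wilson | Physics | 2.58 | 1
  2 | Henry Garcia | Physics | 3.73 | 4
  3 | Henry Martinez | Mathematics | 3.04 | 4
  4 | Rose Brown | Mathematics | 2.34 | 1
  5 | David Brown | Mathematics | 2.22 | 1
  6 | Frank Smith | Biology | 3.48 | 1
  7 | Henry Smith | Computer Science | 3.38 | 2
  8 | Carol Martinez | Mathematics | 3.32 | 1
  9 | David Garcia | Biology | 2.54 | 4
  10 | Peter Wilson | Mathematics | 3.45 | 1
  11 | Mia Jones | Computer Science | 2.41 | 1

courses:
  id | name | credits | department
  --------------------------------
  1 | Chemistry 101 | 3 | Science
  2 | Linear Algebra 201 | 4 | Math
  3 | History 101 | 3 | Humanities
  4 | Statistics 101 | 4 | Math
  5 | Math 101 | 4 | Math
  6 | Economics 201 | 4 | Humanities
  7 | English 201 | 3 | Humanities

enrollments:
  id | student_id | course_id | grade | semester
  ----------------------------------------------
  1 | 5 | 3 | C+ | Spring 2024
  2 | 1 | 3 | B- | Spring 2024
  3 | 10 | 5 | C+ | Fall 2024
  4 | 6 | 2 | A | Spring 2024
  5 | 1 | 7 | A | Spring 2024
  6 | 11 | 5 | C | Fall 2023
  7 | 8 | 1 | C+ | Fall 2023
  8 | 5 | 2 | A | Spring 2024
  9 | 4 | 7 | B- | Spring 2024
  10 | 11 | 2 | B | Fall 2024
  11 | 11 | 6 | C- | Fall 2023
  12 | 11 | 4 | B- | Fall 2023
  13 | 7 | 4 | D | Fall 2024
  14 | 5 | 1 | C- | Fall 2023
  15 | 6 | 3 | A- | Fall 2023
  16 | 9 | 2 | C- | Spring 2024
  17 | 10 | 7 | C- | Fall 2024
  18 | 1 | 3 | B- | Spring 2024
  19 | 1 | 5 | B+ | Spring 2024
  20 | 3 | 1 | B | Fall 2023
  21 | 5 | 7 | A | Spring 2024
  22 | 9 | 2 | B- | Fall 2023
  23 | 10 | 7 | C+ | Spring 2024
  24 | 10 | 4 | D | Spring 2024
SELECT p.name, COUNT(DISTINCT c.course_id) AS distinct_course_count FROM enrollments c JOIN students p ON c.student_id = p.id GROUP BY p.id, p.name HAVING COUNT(*) >= 3

Execution result:
name | distinct_course_count
Leo Wilson | 3
David Brown | 4
Peter Wilson | 3
Mia Jones | 4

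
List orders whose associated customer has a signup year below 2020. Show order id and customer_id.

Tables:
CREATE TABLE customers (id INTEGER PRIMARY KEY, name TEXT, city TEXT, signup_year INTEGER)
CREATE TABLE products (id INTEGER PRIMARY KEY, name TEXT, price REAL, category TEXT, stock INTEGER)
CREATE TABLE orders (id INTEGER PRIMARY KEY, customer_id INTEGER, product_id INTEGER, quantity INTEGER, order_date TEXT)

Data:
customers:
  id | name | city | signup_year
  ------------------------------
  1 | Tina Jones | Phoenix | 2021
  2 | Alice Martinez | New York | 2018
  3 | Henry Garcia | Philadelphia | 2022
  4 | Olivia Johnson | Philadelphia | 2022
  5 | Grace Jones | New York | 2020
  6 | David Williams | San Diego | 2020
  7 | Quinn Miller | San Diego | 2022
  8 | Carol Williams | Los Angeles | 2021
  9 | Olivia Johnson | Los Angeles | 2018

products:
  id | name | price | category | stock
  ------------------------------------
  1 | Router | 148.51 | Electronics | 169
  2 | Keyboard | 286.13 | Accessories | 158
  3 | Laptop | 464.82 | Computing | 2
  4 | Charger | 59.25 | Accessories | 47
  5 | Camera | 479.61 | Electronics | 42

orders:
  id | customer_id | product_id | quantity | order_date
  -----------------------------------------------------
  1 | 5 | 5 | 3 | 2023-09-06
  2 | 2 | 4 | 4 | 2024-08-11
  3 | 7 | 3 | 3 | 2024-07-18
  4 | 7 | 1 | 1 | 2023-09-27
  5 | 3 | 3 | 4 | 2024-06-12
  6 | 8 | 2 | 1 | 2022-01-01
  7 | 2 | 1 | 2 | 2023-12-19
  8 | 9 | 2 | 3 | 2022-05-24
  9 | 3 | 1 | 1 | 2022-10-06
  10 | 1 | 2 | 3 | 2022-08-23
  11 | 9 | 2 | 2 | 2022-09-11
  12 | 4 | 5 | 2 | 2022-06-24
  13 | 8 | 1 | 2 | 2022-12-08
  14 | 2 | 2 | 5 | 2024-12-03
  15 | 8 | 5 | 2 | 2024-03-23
SELECT id, customer_id FROM orders WHERE customer_id IN (SELECT id FROM customers WHERE signup_year < 2020)

Execution result:
id | customer_id
2 | 2
7 | 2
8 | 9
11 | 9
14 | 2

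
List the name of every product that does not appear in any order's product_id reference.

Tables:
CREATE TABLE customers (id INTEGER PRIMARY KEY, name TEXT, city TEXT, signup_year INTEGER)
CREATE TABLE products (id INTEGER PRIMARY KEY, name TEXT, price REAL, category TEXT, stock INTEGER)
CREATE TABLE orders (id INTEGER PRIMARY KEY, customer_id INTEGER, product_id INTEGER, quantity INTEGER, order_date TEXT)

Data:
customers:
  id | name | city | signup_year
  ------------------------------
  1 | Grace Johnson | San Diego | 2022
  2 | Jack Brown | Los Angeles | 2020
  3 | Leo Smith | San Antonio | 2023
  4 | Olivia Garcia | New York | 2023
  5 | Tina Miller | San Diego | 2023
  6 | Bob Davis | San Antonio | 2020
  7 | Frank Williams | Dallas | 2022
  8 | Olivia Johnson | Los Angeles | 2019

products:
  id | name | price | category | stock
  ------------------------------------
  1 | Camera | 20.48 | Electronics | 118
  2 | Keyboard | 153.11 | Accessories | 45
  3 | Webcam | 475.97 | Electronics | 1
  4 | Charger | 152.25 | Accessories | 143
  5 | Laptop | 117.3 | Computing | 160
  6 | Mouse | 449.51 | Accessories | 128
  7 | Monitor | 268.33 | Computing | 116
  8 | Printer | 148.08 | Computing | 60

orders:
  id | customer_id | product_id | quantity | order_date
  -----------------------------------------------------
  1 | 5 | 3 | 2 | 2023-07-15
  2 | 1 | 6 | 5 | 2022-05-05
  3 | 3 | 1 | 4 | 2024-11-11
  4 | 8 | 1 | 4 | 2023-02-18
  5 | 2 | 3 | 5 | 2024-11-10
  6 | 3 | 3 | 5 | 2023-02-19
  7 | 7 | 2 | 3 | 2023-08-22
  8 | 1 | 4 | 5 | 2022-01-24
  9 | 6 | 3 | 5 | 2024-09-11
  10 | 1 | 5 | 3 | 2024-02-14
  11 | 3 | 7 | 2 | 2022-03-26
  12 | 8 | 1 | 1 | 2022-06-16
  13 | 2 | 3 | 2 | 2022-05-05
SELECT p.name FROM products p LEFT JOIN orders c ON c.product_id = p.id WHERE c.id IS NULL

Execution result:
Printer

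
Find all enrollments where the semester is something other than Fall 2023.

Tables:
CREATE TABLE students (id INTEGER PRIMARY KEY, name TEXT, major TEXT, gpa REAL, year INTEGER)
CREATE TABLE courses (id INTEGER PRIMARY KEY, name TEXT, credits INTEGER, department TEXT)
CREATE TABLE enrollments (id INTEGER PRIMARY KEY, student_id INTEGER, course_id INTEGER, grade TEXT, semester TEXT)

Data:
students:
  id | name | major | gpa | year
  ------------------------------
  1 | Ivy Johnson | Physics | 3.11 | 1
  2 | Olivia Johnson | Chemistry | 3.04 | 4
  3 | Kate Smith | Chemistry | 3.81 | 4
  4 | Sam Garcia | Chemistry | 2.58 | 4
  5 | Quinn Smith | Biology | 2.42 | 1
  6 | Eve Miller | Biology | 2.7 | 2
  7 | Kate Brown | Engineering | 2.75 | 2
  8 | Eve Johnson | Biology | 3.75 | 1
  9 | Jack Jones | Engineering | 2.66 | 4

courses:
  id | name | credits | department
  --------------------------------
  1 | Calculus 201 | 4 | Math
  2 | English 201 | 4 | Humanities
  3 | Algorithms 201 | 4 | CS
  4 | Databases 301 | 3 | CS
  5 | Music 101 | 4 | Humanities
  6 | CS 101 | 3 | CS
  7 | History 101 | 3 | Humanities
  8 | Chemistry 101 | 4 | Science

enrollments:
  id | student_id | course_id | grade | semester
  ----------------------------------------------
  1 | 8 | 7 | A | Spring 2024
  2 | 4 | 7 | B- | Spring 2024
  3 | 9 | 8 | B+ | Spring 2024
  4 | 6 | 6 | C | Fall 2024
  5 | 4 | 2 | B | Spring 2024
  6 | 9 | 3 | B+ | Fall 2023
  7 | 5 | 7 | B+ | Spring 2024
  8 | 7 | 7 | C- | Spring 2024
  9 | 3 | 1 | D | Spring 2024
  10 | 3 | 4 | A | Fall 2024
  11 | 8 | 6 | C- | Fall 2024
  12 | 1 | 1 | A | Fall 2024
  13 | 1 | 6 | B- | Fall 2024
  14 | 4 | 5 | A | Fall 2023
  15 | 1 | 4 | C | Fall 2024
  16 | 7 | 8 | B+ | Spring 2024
SELECT id, semester FROM enrollments WHERE semester <> 'Fall 2023'

Execution result:
id | semester
1 | Spring 2024
2 | Spring 2024
3 | Spring 2024
4 | Fall 2024
5 | Spring 2024
7 | Spring 2024
8 | Spring 2024
9 | Spring 2024
10 | Fall 2024
11 | Fall 2024
12 | Fall 2024
13 | Fall 2024
15 | Fall 2024
16 | Spring 2024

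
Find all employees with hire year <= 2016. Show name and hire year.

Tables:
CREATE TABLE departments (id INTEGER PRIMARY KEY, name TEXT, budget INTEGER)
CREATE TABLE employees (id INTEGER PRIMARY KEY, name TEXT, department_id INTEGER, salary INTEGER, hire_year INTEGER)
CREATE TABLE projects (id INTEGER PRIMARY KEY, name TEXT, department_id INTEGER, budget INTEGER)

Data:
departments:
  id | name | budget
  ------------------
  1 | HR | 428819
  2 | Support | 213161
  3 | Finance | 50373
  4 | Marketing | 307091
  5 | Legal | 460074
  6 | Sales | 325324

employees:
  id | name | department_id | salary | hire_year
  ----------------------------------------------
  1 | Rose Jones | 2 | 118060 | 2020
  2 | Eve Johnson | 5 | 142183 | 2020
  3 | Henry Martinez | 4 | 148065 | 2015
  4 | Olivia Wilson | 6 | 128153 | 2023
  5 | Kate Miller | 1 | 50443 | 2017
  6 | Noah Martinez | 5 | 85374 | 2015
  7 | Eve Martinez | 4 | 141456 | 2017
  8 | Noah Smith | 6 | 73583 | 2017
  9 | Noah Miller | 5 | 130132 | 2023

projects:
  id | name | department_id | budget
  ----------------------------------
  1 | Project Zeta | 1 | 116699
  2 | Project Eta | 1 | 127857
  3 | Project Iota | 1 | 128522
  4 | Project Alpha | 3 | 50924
SELECT name, hire_year FROM employees WHERE hire_year <= 2016

Execution result:
name | hire_year
Henry Martinez | 2015
Noah Martinez | 2015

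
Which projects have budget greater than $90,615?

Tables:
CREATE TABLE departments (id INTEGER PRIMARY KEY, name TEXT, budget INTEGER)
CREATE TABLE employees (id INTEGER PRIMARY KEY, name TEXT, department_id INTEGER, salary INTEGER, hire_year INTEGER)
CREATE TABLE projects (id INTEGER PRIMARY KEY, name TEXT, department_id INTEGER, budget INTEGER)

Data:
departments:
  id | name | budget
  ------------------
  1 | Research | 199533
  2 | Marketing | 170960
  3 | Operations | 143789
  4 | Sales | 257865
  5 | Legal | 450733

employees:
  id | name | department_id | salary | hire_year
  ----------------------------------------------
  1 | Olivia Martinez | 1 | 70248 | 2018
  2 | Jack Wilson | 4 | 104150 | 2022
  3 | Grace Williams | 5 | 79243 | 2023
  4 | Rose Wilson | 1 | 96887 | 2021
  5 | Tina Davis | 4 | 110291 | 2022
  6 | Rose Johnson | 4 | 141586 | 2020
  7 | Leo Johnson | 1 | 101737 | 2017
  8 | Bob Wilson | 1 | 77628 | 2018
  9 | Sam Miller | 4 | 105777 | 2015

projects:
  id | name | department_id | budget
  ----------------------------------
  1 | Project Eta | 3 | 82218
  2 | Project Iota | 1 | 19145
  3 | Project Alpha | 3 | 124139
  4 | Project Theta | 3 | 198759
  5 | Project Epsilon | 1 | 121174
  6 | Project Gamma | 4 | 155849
SELECT name, budget FROM projects WHERE budget > 90615

Execution result:
name | budget
Project Alpha | 124139
Project Theta | 198759
Project Epsilon | 121174
Project Gamma | 155849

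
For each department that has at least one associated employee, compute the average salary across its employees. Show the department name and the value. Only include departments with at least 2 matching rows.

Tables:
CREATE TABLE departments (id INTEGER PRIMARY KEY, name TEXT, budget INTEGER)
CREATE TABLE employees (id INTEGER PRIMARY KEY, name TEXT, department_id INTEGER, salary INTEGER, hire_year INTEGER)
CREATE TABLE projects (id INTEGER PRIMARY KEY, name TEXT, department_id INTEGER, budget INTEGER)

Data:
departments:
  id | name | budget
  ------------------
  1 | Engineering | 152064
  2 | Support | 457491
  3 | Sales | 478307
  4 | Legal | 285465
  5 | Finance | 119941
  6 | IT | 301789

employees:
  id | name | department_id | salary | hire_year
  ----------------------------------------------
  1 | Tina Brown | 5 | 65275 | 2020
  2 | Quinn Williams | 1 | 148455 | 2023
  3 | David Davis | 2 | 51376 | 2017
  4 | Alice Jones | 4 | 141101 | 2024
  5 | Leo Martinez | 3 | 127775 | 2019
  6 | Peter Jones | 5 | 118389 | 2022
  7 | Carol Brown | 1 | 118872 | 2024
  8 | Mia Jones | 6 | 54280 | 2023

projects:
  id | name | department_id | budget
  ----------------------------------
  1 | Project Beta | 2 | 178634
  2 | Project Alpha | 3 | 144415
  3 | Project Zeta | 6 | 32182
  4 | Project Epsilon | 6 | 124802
SELECT p.name, AVG(c.salary) AS avg_salary FROM employees c JOIN departments p ON c.department_id = p.id GROUP BY p.id, p.name HAVING COUNT(*) >= 2

Execution result:
name | avg_salary
Engineering | 133663.50
Finance | 91832.00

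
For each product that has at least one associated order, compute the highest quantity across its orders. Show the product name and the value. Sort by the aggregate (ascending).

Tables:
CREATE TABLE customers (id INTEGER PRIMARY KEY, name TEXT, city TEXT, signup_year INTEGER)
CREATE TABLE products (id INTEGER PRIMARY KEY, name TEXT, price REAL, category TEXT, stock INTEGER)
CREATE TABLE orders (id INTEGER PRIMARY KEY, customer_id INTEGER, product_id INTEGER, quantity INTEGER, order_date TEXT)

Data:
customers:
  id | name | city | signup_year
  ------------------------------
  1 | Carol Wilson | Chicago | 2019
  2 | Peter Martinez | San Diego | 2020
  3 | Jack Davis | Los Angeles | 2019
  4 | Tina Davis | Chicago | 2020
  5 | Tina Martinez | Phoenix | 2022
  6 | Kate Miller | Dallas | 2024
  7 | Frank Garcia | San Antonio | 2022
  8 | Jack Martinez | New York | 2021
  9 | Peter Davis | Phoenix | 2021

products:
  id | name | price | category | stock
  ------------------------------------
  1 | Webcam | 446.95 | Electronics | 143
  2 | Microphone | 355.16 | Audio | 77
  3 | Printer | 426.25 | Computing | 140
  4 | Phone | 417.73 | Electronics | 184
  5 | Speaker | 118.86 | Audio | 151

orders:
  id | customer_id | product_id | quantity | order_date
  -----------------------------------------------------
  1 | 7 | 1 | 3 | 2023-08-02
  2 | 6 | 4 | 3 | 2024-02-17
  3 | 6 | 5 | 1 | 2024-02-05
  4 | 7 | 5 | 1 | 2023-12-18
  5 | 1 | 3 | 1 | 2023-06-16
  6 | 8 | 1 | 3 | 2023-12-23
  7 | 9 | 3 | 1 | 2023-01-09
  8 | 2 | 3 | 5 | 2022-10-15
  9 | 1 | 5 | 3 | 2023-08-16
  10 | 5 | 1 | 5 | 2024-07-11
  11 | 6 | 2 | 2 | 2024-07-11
SELECT p.name, MAX(c.quantity) AS max_quantity FROM orders c JOIN products p ON c.product_id = p.id GROUP BY p.id, p.name ORDER BY max_quantity ASC

Execution result:
name | max_quantity
Microphone | 2
Phone | 3
Speaker | 3
Webcam | 5
Printer | 5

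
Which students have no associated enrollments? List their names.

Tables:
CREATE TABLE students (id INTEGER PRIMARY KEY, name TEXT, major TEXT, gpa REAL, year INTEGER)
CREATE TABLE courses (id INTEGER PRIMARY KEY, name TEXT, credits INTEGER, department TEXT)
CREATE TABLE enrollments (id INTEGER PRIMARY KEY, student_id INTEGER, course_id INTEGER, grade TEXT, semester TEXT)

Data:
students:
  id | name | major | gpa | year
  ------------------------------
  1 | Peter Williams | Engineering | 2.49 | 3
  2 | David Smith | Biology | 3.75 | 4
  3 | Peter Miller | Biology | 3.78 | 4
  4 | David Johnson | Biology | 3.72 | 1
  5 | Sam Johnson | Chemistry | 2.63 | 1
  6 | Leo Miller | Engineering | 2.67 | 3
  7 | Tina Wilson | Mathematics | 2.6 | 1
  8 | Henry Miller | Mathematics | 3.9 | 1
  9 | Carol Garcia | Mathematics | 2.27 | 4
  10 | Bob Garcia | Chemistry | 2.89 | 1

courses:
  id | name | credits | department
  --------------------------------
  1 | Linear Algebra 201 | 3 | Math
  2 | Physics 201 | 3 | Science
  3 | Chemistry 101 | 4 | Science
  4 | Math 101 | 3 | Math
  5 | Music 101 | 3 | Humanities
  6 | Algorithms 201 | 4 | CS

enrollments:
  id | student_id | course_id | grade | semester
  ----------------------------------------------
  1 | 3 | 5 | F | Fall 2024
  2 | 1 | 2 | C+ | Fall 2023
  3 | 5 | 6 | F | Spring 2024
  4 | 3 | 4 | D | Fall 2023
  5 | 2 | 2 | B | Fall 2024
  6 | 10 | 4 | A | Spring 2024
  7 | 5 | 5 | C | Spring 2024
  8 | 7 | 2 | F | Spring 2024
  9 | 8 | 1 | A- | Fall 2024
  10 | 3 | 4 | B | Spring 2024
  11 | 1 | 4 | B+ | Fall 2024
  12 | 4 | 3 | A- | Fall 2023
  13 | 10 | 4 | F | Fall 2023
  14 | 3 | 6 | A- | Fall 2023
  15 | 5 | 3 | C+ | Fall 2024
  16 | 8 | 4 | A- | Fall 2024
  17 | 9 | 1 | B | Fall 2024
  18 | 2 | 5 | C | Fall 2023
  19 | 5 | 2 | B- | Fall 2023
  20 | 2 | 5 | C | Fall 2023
SELECT p.name FROM students p LEFT JOIN enrollments c ON c.student_id = p.id WHERE c.id IS NULL

Execution result:
Leo Miller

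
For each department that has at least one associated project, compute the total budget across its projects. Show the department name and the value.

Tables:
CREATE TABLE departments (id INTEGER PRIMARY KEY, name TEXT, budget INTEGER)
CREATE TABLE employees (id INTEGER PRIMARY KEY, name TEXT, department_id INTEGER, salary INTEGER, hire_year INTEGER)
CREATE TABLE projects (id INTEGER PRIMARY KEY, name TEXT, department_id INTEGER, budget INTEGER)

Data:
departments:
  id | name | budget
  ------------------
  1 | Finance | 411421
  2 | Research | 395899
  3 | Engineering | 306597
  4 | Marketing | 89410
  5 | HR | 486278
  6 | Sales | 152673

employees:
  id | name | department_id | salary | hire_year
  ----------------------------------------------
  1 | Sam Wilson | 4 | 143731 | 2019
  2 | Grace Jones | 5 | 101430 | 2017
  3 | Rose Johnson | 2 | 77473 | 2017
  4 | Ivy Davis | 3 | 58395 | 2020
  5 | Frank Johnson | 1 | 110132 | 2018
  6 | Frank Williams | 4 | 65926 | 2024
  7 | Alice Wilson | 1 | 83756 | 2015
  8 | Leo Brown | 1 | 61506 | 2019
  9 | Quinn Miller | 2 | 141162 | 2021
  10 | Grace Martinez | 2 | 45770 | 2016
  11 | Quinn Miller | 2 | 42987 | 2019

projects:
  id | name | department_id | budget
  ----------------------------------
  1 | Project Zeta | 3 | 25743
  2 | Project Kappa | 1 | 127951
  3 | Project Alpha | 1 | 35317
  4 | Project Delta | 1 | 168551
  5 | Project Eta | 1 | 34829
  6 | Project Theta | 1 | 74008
SELECT p.name, SUM(c.budget) AS sum_budget FROM projects c JOIN departments p ON c.department_id = p.id GROUP BY p.id, p.name

Execution result:
name | sum_budget
Finance | 440656
Engineering | 25743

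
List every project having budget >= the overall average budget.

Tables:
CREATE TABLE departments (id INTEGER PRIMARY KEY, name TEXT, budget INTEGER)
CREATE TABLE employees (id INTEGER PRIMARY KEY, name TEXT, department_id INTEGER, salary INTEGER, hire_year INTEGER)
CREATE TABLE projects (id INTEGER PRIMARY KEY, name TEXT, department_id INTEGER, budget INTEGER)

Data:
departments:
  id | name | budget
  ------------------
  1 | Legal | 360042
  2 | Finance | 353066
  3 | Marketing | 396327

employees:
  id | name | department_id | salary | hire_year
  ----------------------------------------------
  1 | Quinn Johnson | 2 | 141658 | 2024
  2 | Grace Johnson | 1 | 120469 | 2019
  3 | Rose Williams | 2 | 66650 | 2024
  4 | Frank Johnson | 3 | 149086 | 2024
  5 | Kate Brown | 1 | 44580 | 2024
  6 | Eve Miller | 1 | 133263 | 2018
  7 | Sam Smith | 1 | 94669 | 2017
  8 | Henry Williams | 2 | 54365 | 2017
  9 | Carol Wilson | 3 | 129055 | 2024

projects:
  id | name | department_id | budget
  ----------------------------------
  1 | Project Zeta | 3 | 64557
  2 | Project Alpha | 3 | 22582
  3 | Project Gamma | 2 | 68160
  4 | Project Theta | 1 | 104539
SELECT name, budget FROM projects WHERE budget >= (SELECT AVG(budget) FROM projects)

Execution result:
name | budget
Project Gamma | 68160
Project Theta | 104539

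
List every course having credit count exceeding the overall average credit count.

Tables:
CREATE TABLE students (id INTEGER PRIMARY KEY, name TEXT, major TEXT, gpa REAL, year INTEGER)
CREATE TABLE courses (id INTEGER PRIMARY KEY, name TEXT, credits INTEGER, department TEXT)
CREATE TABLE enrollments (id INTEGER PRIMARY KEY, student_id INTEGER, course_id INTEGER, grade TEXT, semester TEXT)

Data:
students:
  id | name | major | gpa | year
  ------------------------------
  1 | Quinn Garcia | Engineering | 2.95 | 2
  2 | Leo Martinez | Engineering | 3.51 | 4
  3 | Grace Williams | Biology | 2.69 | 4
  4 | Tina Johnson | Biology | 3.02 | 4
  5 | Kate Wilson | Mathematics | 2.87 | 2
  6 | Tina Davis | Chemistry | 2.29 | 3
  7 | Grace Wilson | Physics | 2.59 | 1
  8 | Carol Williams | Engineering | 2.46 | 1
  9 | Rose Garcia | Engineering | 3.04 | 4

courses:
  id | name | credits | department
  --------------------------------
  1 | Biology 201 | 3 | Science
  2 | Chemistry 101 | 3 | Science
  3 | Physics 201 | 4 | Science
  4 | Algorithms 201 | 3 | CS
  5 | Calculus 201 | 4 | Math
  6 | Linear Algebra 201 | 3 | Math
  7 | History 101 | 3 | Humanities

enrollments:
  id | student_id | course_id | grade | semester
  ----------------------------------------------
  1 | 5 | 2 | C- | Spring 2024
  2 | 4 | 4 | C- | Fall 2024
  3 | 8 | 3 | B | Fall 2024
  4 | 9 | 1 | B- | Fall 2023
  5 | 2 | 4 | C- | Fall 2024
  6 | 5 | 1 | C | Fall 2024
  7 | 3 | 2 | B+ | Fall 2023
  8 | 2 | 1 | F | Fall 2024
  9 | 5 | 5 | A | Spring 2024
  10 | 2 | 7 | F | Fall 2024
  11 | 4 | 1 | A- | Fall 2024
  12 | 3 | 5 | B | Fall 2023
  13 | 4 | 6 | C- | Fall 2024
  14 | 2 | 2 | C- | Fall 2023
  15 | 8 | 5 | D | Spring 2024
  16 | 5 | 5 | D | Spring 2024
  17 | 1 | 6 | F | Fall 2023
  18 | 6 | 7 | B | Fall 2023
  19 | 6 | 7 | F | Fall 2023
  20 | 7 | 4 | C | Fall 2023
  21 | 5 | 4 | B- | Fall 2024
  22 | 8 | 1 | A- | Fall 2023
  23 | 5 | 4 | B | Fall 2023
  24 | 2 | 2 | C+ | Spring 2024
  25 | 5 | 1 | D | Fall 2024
SELECT name, credits FROM courses WHERE credits > (SELECT AVG(credits) FROM courses)

Execution result:
name | credits
Physics 201 | 4
Calculus 201 | 4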